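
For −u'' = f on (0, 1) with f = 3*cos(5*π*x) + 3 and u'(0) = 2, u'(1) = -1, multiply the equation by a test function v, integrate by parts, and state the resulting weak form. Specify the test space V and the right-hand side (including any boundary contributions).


V = H^1(0, 1) (v unrestricted at boundary; u is determined up to an additive constant); weak form: ∫_0^1 u'v' dx = ∫_0^1 (3*cos(5*π*x) + 3) v dx − v(1) − 2·v(0) for all v ∈ V.

Multiply both sides by a test function v and integrate from 0 to 1:
  ∫_0^1 −u''(x) v(x) dx = ∫_0^1 f(x) v(x) dx.
Integrate the LHS by parts once:
  ∫_0^1 −u'' v dx = −[u'(x) v(x)]_0^1 + ∫_0^1 u'(x) v'(x) dx.
Thus ∫_0^1 u'(x) v'(x) dx = ∫_0^1 f(x) v(x) dx + [u'(x) v(x)]_0^1.
Choose V so that boundary terms are either known or forced to vanish.
u has inhomogeneous Neumann u'(0) = 2, u'(1) = -1. [u' v]_0^1 = (-1)·v(1) − (2)·v(0) = − v(1) − 2·v(0). Take V = H^1(0, 1); boundary term becomes part of RHS.
Weak formulation: find u (satisfying any essential BC) such that ∫_0^1 u'(x) v'(x) dx = ∫_0^1 f v dx − v(1) − 2·v(0) for all v ∈ V (Neumann data are natural BCs: they enter the RHS as boundary terms).
Substituting f(x) = 3*cos(5*π*x) + 3, the right-hand side is ∫_0^1 (3*cos(5*π*x) + 3) v dx − v(1) − 2·v(0).
Compatibility check (pure Neumann): taking v ≡ 1 ∈ V gives 0 = ∫_0^1 f dx + (-1) − (2), i.e. ∫_0^1 f dx must equal u'(0) − u'(1) = 3. Indeed ∫_0^1 (3*cos(5*π*x) + 3) dx = 3, so the data are compatible. The solution is then unique only up to an additive constant (fix it e.g. by requiring ∫_0^1 u dx = 0).


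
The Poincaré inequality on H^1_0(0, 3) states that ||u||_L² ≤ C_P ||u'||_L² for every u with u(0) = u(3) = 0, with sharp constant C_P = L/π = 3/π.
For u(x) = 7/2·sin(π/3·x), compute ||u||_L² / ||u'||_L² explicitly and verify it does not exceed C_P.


||u||_L² / ||u'||_L² = 3/π = C_P.

u(x) = 7/2·sin(π/3·x), so u'(x) = 7*π*cos(π*x/3)/6.
Writing u(x) = A·sin(kπx/L) with A = 7/2 and k = 1, use ∫_0^L sin²(kπx/L) dx = L/2 and ∫_0^L cos²(kπx/L) dx = L/2.
u² = 49/4·sin²(π/3·x) and (u')² = 49*π^2/36·cos²(π/3·x), and each of sin², cos² integrates to L/2 = 3/2 over (0, 3).
∫_0^3 u² dx = 147/8, so ||u||_L² = 7*sqrt(6)/4.
∫_0^3 (u')² dx = 49*π^2/24, so ||u'||_L² = 7*sqrt(6)*π/12.
Ratio ||u||_L² / ||u'||_L² = 3/π.
Sharp Poincaré constant on H^1_0(0, 3) is C_P = L/π = 3/π, achieved by sin(π/3·x).
This is the k = 1 eigenfunction (up to amplitude), so the ratio equals the sharp Poincaré constant exactly.


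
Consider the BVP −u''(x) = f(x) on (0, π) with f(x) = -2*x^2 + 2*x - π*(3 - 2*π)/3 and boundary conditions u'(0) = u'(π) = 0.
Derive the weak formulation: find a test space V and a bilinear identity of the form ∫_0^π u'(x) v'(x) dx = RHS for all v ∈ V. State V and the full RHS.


V = H^1(0, π) (no boundary constraint on v; u is determined up to an additive constant); weak form: ∫_0^π u'v' dx = ∫_0^π (-2*x^2 + 2*x - π*(3 - 2*π)/3) v dx for all v ∈ V.

Multiply both sides by a test function v and integrate from 0 to π:
  ∫_0^π −u''(x) v(x) dx = ∫_0^π f(x) v(x) dx.
Integrate the LHS by parts once:
  ∫_0^π −u'' v dx = −[u'(x) v(x)]_0^π + ∫_0^π u'(x) v'(x) dx.
Thus ∫_0^π u'(x) v'(x) dx = ∫_0^π f(x) v(x) dx + [u'(x) v(x)]_0^π.
Choose V so that boundary terms are either known or forced to vanish.
u has homogeneous Neumann: u'(0) = u'(π) = 0. So [u' v]_0^π = 0·v(π) − 0·v(0) = 0 for any v; take V = H^1(0, π).
Weak formulation: find u (satisfying any essential BC) such that ∫_0^π u'(x) v'(x) dx = ∫_0^π f v dx for all v ∈ V (homogeneous Neumann, so boundary terms vanish).
Substituting f(x) = -2*x^2 + 2*x - π*(3 - 2*π)/3, the right-hand side is ∫_0^π (-2*x^2 + 2*x - π*(3 - 2*π)/3) v dx.
Compatibility check (pure Neumann): taking v ≡ 1 ∈ V gives 0 = ∫_0^π f dx + (0) − (0), i.e. ∫_0^π f dx must equal u'(0) − u'(π) = 0. Indeed ∫_0^π (-2*x^2 + 2*x - π*(3 - 2*π)/3) dx = 0, so the data are compatible. The solution is then unique only up to an additive constant (fix it e.g. by requiring ∫_0^π u dx = 0).


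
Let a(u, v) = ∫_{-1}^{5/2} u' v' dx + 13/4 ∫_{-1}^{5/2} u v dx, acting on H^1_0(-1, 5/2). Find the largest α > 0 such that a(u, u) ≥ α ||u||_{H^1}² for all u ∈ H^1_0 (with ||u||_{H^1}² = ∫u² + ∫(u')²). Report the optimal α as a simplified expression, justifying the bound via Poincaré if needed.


α = 1

Coercivity of a(·,·) on H^1_0(-1, 5/2) means a(u, u) ≥ α ||u||_{H^1}² for every u ∈ H^1_0.
The interval has length L = 7/2, and Poincaré/coercivity depend only on L. Here a(u, u) = ∫(u')² + (13/4)·∫u².
Here c = 13/4 ≥ 1, so a(u,u) = ∫(u')² + c∫u² ≥ ∫(u')² + ∫u² = ||u||_{H^1}², i.e. α = 1 works. No larger α is possible: a(u,u) ≥ α||u||_{H^1}² means (1−α)∫(u')² ≥ (α−c)∫u², and for the modes u_n = sin(nπ(x−x₀)/L) (x₀ the left endpoint) one has ∫u_n²/∫(u_n')² = (L/(nπ))² → 0, so a(u_n,u_n)/||u_n||_{H^1}² → 1. Hence the optimal constant is α = 1.
Therefore α = 1.


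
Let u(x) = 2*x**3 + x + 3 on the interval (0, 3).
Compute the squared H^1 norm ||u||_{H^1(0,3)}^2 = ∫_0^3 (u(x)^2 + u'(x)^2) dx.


||u||_{H^1}^2 = 25275/7

The H^1 norm (squared) on an interval (0, L) is
  ||u||_{H^1}^2 = ∫_0^L u(x)^2 dx + ∫_0^L u'(x)^2 dx.
Compute u'(x) = 6*x**2 + 1.
Then u(x)^2 = 4*x**6 + 4*x**4 + 12*x**3 + x**2 + 6*x + 9 and u'(x)^2 = 36*x**4 + 12*x**2 + 1.
Integrate each monomial from 0 to 3 using ∫_0^3 c·x^n dx = c·3^(n+1)/(n+1):
  ∫_0^3 u(x)^2 dx = ∫_0^3 (4*x^6 + 4*x^4 + 12*x^3 + x^2 + 6*x + 9) dx. Term by term:
    ∫_0^3 4*x^6 dx = 8748/7;  ∫_0^3 4*x^4 dx = 972/5;  ∫_0^3 12*x^3 dx = 243;
    ∫_0^3 x^2 dx = 9;  ∫_0^3 6*x dx = 27;  ∫_0^3 9 dx = 27.
  Sum: 8748/7 + 972/5 + 243 + 9 + 27 + 27 = 61254/35.
  ∫_0^3 u'(x)^2 dx = ∫_0^3 (36*x^4 + 12*x^2 + 1) dx. Term by term:
    ∫_0^3 36*x^4 dx = 8748/5;  ∫_0^3 12*x^2 dx = 108;  ∫_0^3 1 dx = 3.
  Sum: 8748/5 + 108 + 3 = 9303/5.
Adding: ||u||_{H^1}^2 = 61254/35 + 9303/5 = 25275/7.


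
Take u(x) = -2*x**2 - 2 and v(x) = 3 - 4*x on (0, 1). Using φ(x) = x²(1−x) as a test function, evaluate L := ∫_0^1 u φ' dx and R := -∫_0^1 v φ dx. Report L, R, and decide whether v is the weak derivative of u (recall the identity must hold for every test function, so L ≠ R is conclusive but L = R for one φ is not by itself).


LHS = 1/5, RHS = -1/20. No, v is not the weak derivative of u.

u(x) = -2*x**2 - 2, classical derivative u'(x) = -4*x.
φ(x) = x²(1−x), so φ'(x) = x*(2 - 3*x).
Note φ(0) = φ(1) = 0, so the boundary term u·φ vanishes.
LHS = ∫_0^1 u(x) φ'(x) dx = ∫_0^1 (6*x^4 - 4*x^3 + 6*x^2 - 4*x) dx. Term by term:
  ∫_0^1 6*x^4 dx = 6/5;  ∫_0^1 -4*x^3 dx = -1;  ∫_0^1 6*x^2 dx = 2;
  ∫_0^1 -4*x dx = -2.
Sum: 6/5 − 1 + 2 − 2 = 1/5.
So LHS = 1/5.
∫_0^1 v(x) φ(x) dx = ∫_0^1 (4*x^4 - 7*x^3 + 3*x^2) dx. Term by term:
  ∫_0^1 4*x^4 dx = 4/5;  ∫_0^1 -7*x^3 dx = -7/4;  ∫_0^1 3*x^2 dx = 1.
Sum: 4/5 − 7/4 + 1 = 1/20.
So RHS = -∫_0^1 v(x) φ(x) dx = -1/20.
LHS − RHS = 1/4 ≠ 0, so the identity fails.
(For a valid weak derivative the identity must hold for EVERY test function, in particular this one. The failure shows v is NOT the weak derivative of u.)
Correct weak derivative would be u'(x) = -4*x.


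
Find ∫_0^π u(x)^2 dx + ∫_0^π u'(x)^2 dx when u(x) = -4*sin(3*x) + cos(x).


||u||_{H^1(0,π)}^2 = 81*π

u'(x) = -sin(x) - 12*cos(3*x).
Expand u² and (u')² and integrate term by term on (0, π), using: for integers n ≥ 1, ∫_0^π sin²(nx) dx = ∫_0^π cos²(nx) dx = π/2; for n ≠ n', ∫_0^π sin(nx)sin(n'x) dx = ∫_0^π cos(nx)cos(n'x) dx = 0; and by product-to-sum, ∫_0^π sin(nx)cos(n'x) dx = ½∫_0^π [sin((n+n')x) + sin((n−n')x)] dx, which is 0 when n+n' is even and 2n/(n²−n'²) when n+n' is odd (it need not vanish on (0, π)).
  u² squared terms: (-4)²·∫sin(3x)² dx = 16·π/2 = 8*π;  (1)²·∫cos(x)² dx = 1·π/2 = π/2.
  u² cross terms: 2·(-4)·(1)·∫sin(3x)·cos(x) dx = -8·(0) = 0.
  So ∫_0^π u² dx = 8*π + π/2 + 0 = 17*π/2.
  (u')² squared terms: (-1)²·∫sin(x)² dx = 1·π/2 = π/2;  (-12)²·∫cos(3x)² dx = 144·π/2 = 72*π.
  (u')² cross terms: 2·(-1)·(-12)·∫sin(x)·cos(3x) dx = 24·(0) = 0.
  So ∫_0^π (u')² dx = π/2 + 72*π + 0 = 145*π/2.
||u||_{H^1}^2 = (17*π/2) + (145*π/2) = 81*π.


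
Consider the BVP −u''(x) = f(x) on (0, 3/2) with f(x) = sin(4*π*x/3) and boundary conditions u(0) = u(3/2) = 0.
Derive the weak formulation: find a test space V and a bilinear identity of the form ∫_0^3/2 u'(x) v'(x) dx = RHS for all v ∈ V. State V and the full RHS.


V = H^1_0(0, 3/2) (so v(0) = v(3/2) = 0); weak form: ∫_0^3/2 u'v' dx = ∫_0^3/2 (sin(4*π*x/3)) v dx for all v ∈ V.

Multiply both sides by a test function v and integrate from 0 to 3/2:
  ∫_0^3/2 −u''(x) v(x) dx = ∫_0^3/2 f(x) v(x) dx.
Integrate the LHS by parts once:
  ∫_0^3/2 −u'' v dx = −[u'(x) v(x)]_0^3/2 + ∫_0^3/2 u'(x) v'(x) dx.
Thus ∫_0^3/2 u'(x) v'(x) dx = ∫_0^3/2 f(x) v(x) dx + [u'(x) v(x)]_0^3/2.
Choose V so that boundary terms are either known or forced to vanish.
u is Dirichlet: u(0) = u(3/2) = 0. Let V = H^1_0(0, 3/2); then v(0) = v(3/2) = 0, and [u' v]_0^3/2 = 0.
Weak formulation: find u (satisfying any essential BC) such that ∫_0^3/2 u'(x) v'(x) dx = ∫_0^3/2 f v dx for all v ∈ V.
Substituting f(x) = sin(4*π*x/3), the right-hand side is ∫_0^3/2 (sin(4*π*x/3)) v dx.


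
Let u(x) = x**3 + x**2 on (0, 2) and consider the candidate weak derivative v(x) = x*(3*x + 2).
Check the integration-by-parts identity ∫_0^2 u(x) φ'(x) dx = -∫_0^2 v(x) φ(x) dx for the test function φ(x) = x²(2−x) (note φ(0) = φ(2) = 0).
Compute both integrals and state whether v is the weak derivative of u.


LHS = -48/5, RHS = -48/5. Yes, v = u' weakly.

u(x) = x**3 + x**2, classical derivative u'(x) = 3*x**2 + 2*x.
φ(x) = x²(2−x), so φ'(x) = x*(4 - 3*x).
Note φ(0) = φ(2) = 0, so the boundary term u·φ vanishes.
LHS = ∫_0^2 u(x) φ'(x) dx = ∫_0^2 (-3*x^5 + x^4 + 4*x^3) dx. Term by term:
  ∫_0^2 -3*x^5 dx = -32;  ∫_0^2 x^4 dx = 32/5;  ∫_0^2 4*x^3 dx = 16.
Sum: -32 + 32/5 + 16 = -48/5.
So LHS = -48/5.
∫_0^2 v(x) φ(x) dx = ∫_0^2 (-3*x^5 + 4*x^4 + 4*x^3) dx. Term by term:
  ∫_0^2 -3*x^5 dx = -32;  ∫_0^2 4*x^4 dx = 128/5;  ∫_0^2 4*x^3 dx = 16.
Sum: -32 + 128/5 + 16 = 48/5.
So RHS = -∫_0^2 v(x) φ(x) dx = -48/5.
LHS = RHS, so the identity holds for this test φ.
Moreover u is smooth here and v(x) = u'(x) = 3*x**2 + 2*x pointwise, so the identity holds for every test function. Hence v is the weak derivative of u.


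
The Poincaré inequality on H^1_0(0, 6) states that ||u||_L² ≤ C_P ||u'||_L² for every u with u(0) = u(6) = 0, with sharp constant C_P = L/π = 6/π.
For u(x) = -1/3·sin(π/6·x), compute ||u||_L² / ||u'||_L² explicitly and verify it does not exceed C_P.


||u||_L² / ||u'||_L² = 6/π = C_P.

u(x) = -1/3·sin(π/6·x), so u'(x) = -π*cos(π*x/6)/18.
Writing u(x) = A·sin(kπx/L) with A = -1/3 and k = 1, use ∫_0^L sin²(kπx/L) dx = L/2 and ∫_0^L cos²(kπx/L) dx = L/2.
u² = 1/9·sin²(π/6·x) and (u')² = π^2/324·cos²(π/6·x), and each of sin², cos² integrates to L/2 = 3 over (0, 6).
∫_0^6 u² dx = 1/3, so ||u||_L² = sqrt(3)/3.
∫_0^6 (u')² dx = π^2/108, so ||u'||_L² = sqrt(3)*π/18.
Ratio ||u||_L² / ||u'||_L² = 6/π.
Sharp Poincaré constant on H^1_0(0, 6) is C_P = L/π = 6/π, achieved by sin(π/6·x).
This is the k = 1 eigenfunction (up to amplitude), so the ratio equals the sharp Poincaré constant exactly.


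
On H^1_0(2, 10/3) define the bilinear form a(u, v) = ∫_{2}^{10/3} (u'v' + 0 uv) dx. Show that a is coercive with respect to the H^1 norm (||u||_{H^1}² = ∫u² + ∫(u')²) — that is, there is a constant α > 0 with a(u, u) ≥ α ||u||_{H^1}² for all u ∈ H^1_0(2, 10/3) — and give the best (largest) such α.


α = 9*π^2/(16 + 9*π^2)

Coercivity of a(·,·) on H^1_0(2, 10/3) means a(u, u) ≥ α ||u||_{H^1}² for every u ∈ H^1_0.
The interval has length L = 4/3, and Poincaré/coercivity depend only on L. Here a(u, u) = ∫(u')² + (0)·∫u².
Here c = 0, so a(u,u) = ∫(u')² alone. The condition a(u,u) ≥ α||u||_{H^1}² reads (1−α)∫(u')² ≥ (α−c)∫u². Any admissible α is ≤ 1 (rapidly oscillating u have ∫u²/∫(u')² → 0), and α = 1 would force 0 ≥ (1−c)∫u², impossible since c < 1; so 1−α > 0. By the sharp Poincaré inequality on H^1_0 of an interval of length L, ∫(u')² ≥ (π/L)²∫u² with equality for the first sine mode sin(π(x−x₀)/L) (x₀ the left endpoint), so the inequality holds for all u iff (1−α)(π/L)² ≥ α − c, i.e. α ≤ ((π/L)² + c)/((π/L)² + 1) = (1 + c(L/π)²)/(1 + (L/π)²). (Direct route, valid since c ≤ 0: Poincaré gives c∫u² ≥ c(L/π)²∫(u')², so a(u,u) ≥ (1 + c(L/π)²)∫(u')², while ||u||_{H^1}² ≤ (1 + (L/π)²)∫(u')²; dividing yields the same α.) With (π/L)² = 9*π^2/16 and c = 0, the largest admissible constant is α = ((π/L)² + c)/((π/L)² + 1).
Simplifying, α = 9*π^2/(16 + 9*π^2).


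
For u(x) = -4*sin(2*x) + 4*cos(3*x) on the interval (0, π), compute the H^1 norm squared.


||u||_{H^1(0,π)}^2 = 256 + 120*π

u'(x) = -12*sin(3*x) - 8*cos(2*x).
Expand u² and (u')² and integrate term by term on (0, π), using: for integers n ≥ 1, ∫_0^π sin²(nx) dx = ∫_0^π cos²(nx) dx = π/2; for n ≠ n', ∫_0^π sin(nx)sin(n'x) dx = ∫_0^π cos(nx)cos(n'x) dx = 0; and by product-to-sum, ∫_0^π sin(nx)cos(n'x) dx = ½∫_0^π [sin((n+n')x) + sin((n−n')x)] dx, which is 0 when n+n' is even and 2n/(n²−n'²) when n+n' is odd (it need not vanish on (0, π)).
  u² squared terms: (-4)²·∫sin(2x)² dx = 16·π/2 = 8*π;  (4)²·∫cos(3x)² dx = 16·π/2 = 8*π.
  u² cross terms: 2·(-4)·(4)·∫sin(2x)·cos(3x) dx = -32·(-4/5) = 128/5.
  So ∫_0^π u² dx = 8*π + 8*π + 128/5 = 128/5 + 16*π.
  (u')² squared terms: (-12)²·∫sin(3x)² dx = 144·π/2 = 72*π;  (-8)²·∫cos(2x)² dx = 64·π/2 = 32*π.
  (u')² cross terms: 2·(-12)·(-8)·∫sin(3x)·cos(2x) dx = 192·(6/5) = 1152/5.
  So ∫_0^π (u')² dx = 72*π + 32*π + 1152/5 = 1152/5 + 104*π.
||u||_{H^1}^2 = (128/5 + 16*π) + (1152/5 + 104*π) = 256 + 120*π.


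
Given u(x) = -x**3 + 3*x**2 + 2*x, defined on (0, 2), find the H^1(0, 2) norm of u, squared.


||u||_{H^1}^2 = 8248/105

The H^1 norm (squared) on an interval (0, L) is
  ||u||_{H^1}^2 = ∫_0^L u(x)^2 dx + ∫_0^L u'(x)^2 dx.
Compute u'(x) = -3*x**2 + 6*x + 2.
Then u(x)^2 = x**6 - 6*x**5 + 5*x**4 + 12*x**3 + 4*x**2 and u'(x)^2 = 9*x**4 - 36*x**3 + 24*x**2 + 24*x + 4.
Integrate each monomial from 0 to 2 using ∫_0^2 c·x^n dx = c·2^(n+1)/(n+1):
  ∫_0^2 u(x)^2 dx = ∫_0^2 (x^6 - 6*x^5 + 5*x^4 + 12*x^3 + 4*x^2) dx. Term by term:
    ∫_0^2 x^6 dx = 128/7;  ∫_0^2 -6*x^5 dx = -64;  ∫_0^2 5*x^4 dx = 32;
    ∫_0^2 12*x^3 dx = 48;  ∫_0^2 4*x^2 dx = 32/3.
  Sum: 128/7 − 64 + 32 + 48 + 32/3 = 944/21.
  ∫_0^2 u'(x)^2 dx = ∫_0^2 (9*x^4 - 36*x^3 + 24*x^2 + 24*x + 4) dx. Term by term:
    ∫_0^2 9*x^4 dx = 288/5;  ∫_0^2 -36*x^3 dx = -144;  ∫_0^2 24*x^2 dx = 64;
    ∫_0^2 24*x dx = 48;  ∫_0^2 4 dx = 8.
  Sum: 288/5 − 144 + 64 + 48 + 8 = 168/5.
Adding: ||u||_{H^1}^2 = 944/21 + 168/5 = 8248/105.


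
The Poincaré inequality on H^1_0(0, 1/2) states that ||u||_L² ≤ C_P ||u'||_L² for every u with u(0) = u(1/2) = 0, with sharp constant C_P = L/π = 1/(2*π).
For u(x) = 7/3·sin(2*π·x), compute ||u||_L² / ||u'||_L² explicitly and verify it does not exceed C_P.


||u||_L² / ||u'||_L² = 1/(2*π) = C_P.

u(x) = 7/3·sin(2*π·x), so u'(x) = 14*π*cos(2*π*x)/3.
Writing u(x) = A·sin(kπx/L) with A = 7/3 and k = 1, use ∫_0^L sin²(kπx/L) dx = L/2 and ∫_0^L cos²(kπx/L) dx = L/2.
u² = 49/9·sin²(2*π·x) and (u')² = 196*π^2/9·cos²(2*π·x), and each of sin², cos² integrates to L/2 = 1/4 over (0, 1/2).
∫_0^1/2 u² dx = 49/36, so ||u||_L² = 7/6.
∫_0^1/2 (u')² dx = 49*π^2/9, so ||u'||_L² = 7*π/3.
Ratio ||u||_L² / ||u'||_L² = 1/(2*π).
Sharp Poincaré constant on H^1_0(0, 1/2) is C_P = L/π = 1/(2*π), achieved by sin(2*π·x).
This is the k = 1 eigenfunction (up to amplitude), so the ratio equals the sharp Poincaré constant exactly.


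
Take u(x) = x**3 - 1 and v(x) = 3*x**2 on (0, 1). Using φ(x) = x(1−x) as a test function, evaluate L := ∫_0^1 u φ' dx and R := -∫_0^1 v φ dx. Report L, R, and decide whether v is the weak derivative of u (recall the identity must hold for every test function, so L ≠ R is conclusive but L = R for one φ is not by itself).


LHS = -3/20, RHS = -3/20. Yes, v = u' weakly.

u(x) = x**3 - 1, classical derivative u'(x) = 3*x**2.
φ(x) = x(1−x), so φ'(x) = 1 - 2*x.
Note φ(0) = φ(1) = 0, so the boundary term u·φ vanishes.
LHS = ∫_0^1 u(x) φ'(x) dx = ∫_0^1 (-2*x^4 + x^3 + 2*x - 1) dx. Term by term:
  ∫_0^1 -2*x^4 dx = -2/5;  ∫_0^1 x^3 dx = 1/4;  ∫_0^1 2*x dx = 1;
  ∫_0^1 -1 dx = -1.
Sum: -2/5 + 1/4 + 1 − 1 = -3/20.
So LHS = -3/20.
∫_0^1 v(x) φ(x) dx = ∫_0^1 (-3*x^4 + 3*x^3) dx. Term by term:
  ∫_0^1 -3*x^4 dx = -3/5;  ∫_0^1 3*x^3 dx = 3/4.
Sum: -3/5 + 3/4 = 3/20.
So RHS = -∫_0^1 v(x) φ(x) dx = -3/20.
LHS = RHS, so the identity holds for this test φ.
Moreover u is smooth here and v(x) = u'(x) = 3*x**2 pointwise, so the identity holds for every test function. Hence v is the weak derivative of u.


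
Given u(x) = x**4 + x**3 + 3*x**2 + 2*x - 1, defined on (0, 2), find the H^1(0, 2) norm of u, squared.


||u||_{H^1}^2 = 554398/315

The H^1 norm (squared) on an interval (0, L) is
  ||u||_{H^1}^2 = ∫_0^L u(x)^2 dx + ∫_0^L u'(x)^2 dx.
Compute u'(x) = 4*x**3 + 3*x**2 + 6*x + 2.
Then u(x)^2 = x**8 + 2*x**7 + 7*x**6 + 10*x**5 + 11*x**4 + 10*x**3 - 2*x**2 - 4*x + 1 and u'(x)^2 = 16*x**6 + 24*x**5 + 57*x**4 + 52*x**3 + 48*x**2 + 24*x + 4.
Integrate each monomial from 0 to 2 using ∫_0^2 c·x^n dx = c·2^(n+1)/(n+1):
  ∫_0^2 u(x)^2 dx = ∫_0^2 (x^8 + 2*x^7 + 7*x^6 + 10*x^5 + 11*x^4 + 10*x^3 - 2*x^2 - 4*x + 1) dx. Term by term:
    ∫_0^2 x^8 dx = 512/9;  ∫_0^2 2*x^7 dx = 64;  ∫_0^2 7*x^6 dx = 128;
    ∫_0^2 10*x^5 dx = 320/3;  ∫_0^2 11*x^4 dx = 352/5;  ∫_0^2 10*x^3 dx = 40;
    ∫_0^2 -2*x^2 dx = -16/3;  ∫_0^2 -4*x dx = -8;  ∫_0^2 1 dx = 2.
  Sum: 512/9 + 64 + 128 + 320/3 + 352/5 + 40 − 16/3 − 8 + 2 = 20458/45.
  ∫_0^2 u'(x)^2 dx = ∫_0^2 (16*x^6 + 24*x^5 + 57*x^4 + 52*x^3 + 48*x^2 + 24*x + 4) dx. Term by term:
    ∫_0^2 16*x^6 dx = 2048/7;  ∫_0^2 24*x^5 dx = 256;  ∫_0^2 57*x^4 dx = 1824/5;
    ∫_0^2 52*x^3 dx = 208;  ∫_0^2 48*x^2 dx = 128;  ∫_0^2 24*x dx = 48;
    ∫_0^2 4 dx = 8.
  Sum: 2048/7 + 256 + 1824/5 + 208 + 128 + 48 + 8 = 45688/35.
Adding: ||u||_{H^1}^2 = 20458/45 + 45688/35 = 554398/315.


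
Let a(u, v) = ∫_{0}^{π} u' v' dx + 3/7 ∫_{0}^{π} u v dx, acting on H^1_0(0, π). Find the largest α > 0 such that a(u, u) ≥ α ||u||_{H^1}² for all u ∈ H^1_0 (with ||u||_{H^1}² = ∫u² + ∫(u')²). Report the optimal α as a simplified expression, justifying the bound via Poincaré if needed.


α = 5/7

Coercivity of a(·,·) on H^1_0(0, π) means a(u, u) ≥ α ||u||_{H^1}² for every u ∈ H^1_0.
The interval has length L = π, and Poincaré/coercivity depend only on L. Here a(u, u) = ∫(u')² + (3/7)·∫u².
Here 0 < c = 3/7 < 1. The condition a(u,u) ≥ α||u||_{H^1}² reads (1−α)∫(u')² ≥ (α−c)∫u². Any admissible α is ≤ 1 (rapidly oscillating u have ∫u²/∫(u')² → 0), and α = 1 would force 0 ≥ (1−c)∫u², impossible since c < 1; so 1−α > 0. By the sharp Poincaré inequality on H^1_0 of an interval of length L, ∫(u')² ≥ (π/L)²∫u² with equality for the first sine mode sin(π(x−x₀)/L) (x₀ the left endpoint), so the inequality holds for all u iff (1−α)(π/L)² ≥ α − c, i.e. α ≤ ((π/L)² + c)/((π/L)² + 1) = (1 + c(L/π)²)/(1 + (L/π)²). With (π/L)² = 1 and c = 3/7, the largest admissible constant is α = ((π/L)² + c)/((π/L)² + 1).
Simplifying, α = 5/7.


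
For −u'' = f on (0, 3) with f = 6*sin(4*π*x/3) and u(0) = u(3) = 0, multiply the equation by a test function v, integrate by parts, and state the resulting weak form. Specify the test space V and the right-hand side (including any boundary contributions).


V = H^1_0(0, 3) (so v(0) = v(3) = 0); weak form: ∫_0^3 u'v' dx = ∫_0^3 (6*sin(4*π*x/3)) v dx for all v ∈ V.

Multiply both sides by a test function v and integrate from 0 to 3:
  ∫_0^3 −u''(x) v(x) dx = ∫_0^3 f(x) v(x) dx.
Integrate the LHS by parts once:
  ∫_0^3 −u'' v dx = −[u'(x) v(x)]_0^3 + ∫_0^3 u'(x) v'(x) dx.
Thus ∫_0^3 u'(x) v'(x) dx = ∫_0^3 f(x) v(x) dx + [u'(x) v(x)]_0^3.
Choose V so that boundary terms are either known or forced to vanish.
u is Dirichlet: u(0) = u(3) = 0. Let V = H^1_0(0, 3); then v(0) = v(3) = 0, and [u' v]_0^3 = 0.
Weak formulation: find u (satisfying any essential BC) such that ∫_0^3 u'(x) v'(x) dx = ∫_0^3 f v dx for all v ∈ V.
Substituting f(x) = 6*sin(4*π*x/3), the right-hand side is ∫_0^3 (6*sin(4*π*x/3)) v dx.


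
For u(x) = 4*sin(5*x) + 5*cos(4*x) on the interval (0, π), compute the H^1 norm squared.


||u||_{H^1(0,π)}^2 = 6800/9 + 841*π/2

u'(x) = -20*sin(4*x) + 20*cos(5*x).
Expand u² and (u')² and integrate term by term on (0, π), using: for integers n ≥ 1, ∫_0^π sin²(nx) dx = ∫_0^π cos²(nx) dx = π/2; for n ≠ n', ∫_0^π sin(nx)sin(n'x) dx = ∫_0^π cos(nx)cos(n'x) dx = 0; and by product-to-sum, ∫_0^π sin(nx)cos(n'x) dx = ½∫_0^π [sin((n+n')x) + sin((n−n')x)] dx, which is 0 when n+n' is even and 2n/(n²−n'²) when n+n' is odd (it need not vanish on (0, π)).
  u² squared terms: (4)²·∫sin(5x)² dx = 16·π/2 = 8*π;  (5)²·∫cos(4x)² dx = 25·π/2 = 25*π/2.
  u² cross terms: 2·(4)·(5)·∫sin(5x)·cos(4x) dx = 40·(10/9) = 400/9.
  So ∫_0^π u² dx = 8*π + 25*π/2 + 400/9 = 400/9 + 41*π/2.
  (u')² squared terms: (-20)²·∫sin(4x)² dx = 400·π/2 = 200*π;  (20)²·∫cos(5x)² dx = 400·π/2 = 200*π.
  (u')² cross terms: 2·(-20)·(20)·∫sin(4x)·cos(5x) dx = -800·(-8/9) = 6400/9.
  So ∫_0^π (u')² dx = 200*π + 200*π + 6400/9 = 6400/9 + 400*π.
||u||_{H^1}^2 = (400/9 + 41*π/2) + (6400/9 + 400*π) = 6800/9 + 841*π/2.


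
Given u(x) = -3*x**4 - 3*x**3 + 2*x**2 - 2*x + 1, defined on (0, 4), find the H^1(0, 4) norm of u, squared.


||u||_{H^1}^2 = 6193324/7

The H^1 norm (squared) on an interval (0, L) is
  ||u||_{H^1}^2 = ∫_0^L u(x)^2 dx + ∫_0^L u'(x)^2 dx.
Compute u'(x) = -12*x**3 - 9*x**2 + 4*x - 2.
Then u(x)^2 = 9*x**8 + 18*x**7 - 3*x**6 + 10*x**4 - 14*x**3 + 8*x**2 - 4*x + 1 and u'(x)^2 = 144*x**6 + 216*x**5 - 15*x**4 - 24*x**3 + 52*x**2 - 16*x + 4.
Integrate each monomial from 0 to 4 using ∫_0^4 c·x^n dx = c·4^(n+1)/(n+1):
  ∫_0^4 u(x)^2 dx = ∫_0^4 (9*x^8 + 18*x^7 - 3*x^6 + 10*x^4 - 14*x^3 + 8*x^2 - 4*x + 1) dx. Term by term:
    ∫_0^4 9*x^8 dx = 262144;  ∫_0^4 18*x^7 dx = 147456;  ∫_0^4 -3*x^6 dx = -49152/7;
    ∫_0^4 10*x^4 dx = 2048;  ∫_0^4 -14*x^3 dx = -896;  ∫_0^4 8*x^2 dx = 512/3;
    ∫_0^4 -4*x dx = -32;  ∫_0^4 1 dx = 4.
  Sum: 262144 + 147456 − 49152/7 + 2048 − 896 + 512/3 − 32 + 4 = 8481332/21.
  ∫_0^4 u'(x)^2 dx = ∫_0^4 (144*x^6 + 216*x^5 - 15*x^4 - 24*x^3 + 52*x^2 - 16*x + 4) dx. Term by term:
    ∫_0^4 144*x^6 dx = 2359296/7;  ∫_0^4 216*x^5 dx = 147456;  ∫_0^4 -15*x^4 dx = -3072;
    ∫_0^4 -24*x^3 dx = -1536;  ∫_0^4 52*x^2 dx = 3328/3;  ∫_0^4 -16*x dx = -128;
    ∫_0^4 4 dx = 16.
  Sum: 2359296/7 + 147456 − 3072 − 1536 + 3328/3 − 128 + 16 = 10098640/21.
Adding: ||u||_{H^1}^2 = 8481332/21 + 10098640/21 = 6193324/7.


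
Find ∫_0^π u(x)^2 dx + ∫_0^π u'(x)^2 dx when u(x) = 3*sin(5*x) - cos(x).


||u||_{H^1(0,π)}^2 = 118*π

u'(x) = sin(x) + 15*cos(5*x).
Expand u² and (u')² and integrate term by term on (0, π), using: for integers n ≥ 1, ∫_0^π sin²(nx) dx = ∫_0^π cos²(nx) dx = π/2; for n ≠ n', ∫_0^π sin(nx)sin(n'x) dx = ∫_0^π cos(nx)cos(n'x) dx = 0; and by product-to-sum, ∫_0^π sin(nx)cos(n'x) dx = ½∫_0^π [sin((n+n')x) + sin((n−n')x)] dx, which is 0 when n+n' is even and 2n/(n²−n'²) when n+n' is odd (it need not vanish on (0, π)).
  u² squared terms: (-1)²·∫cos(x)² dx = 1·π/2 = π/2;  (3)²·∫sin(5x)² dx = 9·π/2 = 9*π/2.
  u² cross terms: 2·(-1)·(3)·∫cos(x)·sin(5x) dx = -6·(0) = 0.
  So ∫_0^π u² dx = π/2 + 9*π/2 + 0 = 5*π.
  (u')² squared terms: (15)²·∫cos(5x)² dx = 225·π/2 = 225*π/2;  (1)²·∫sin(x)² dx = 1·π/2 = π/2.
  (u')² cross terms: 2·(15)·(1)·∫cos(5x)·sin(x) dx = 30·(0) = 0.
  So ∫_0^π (u')² dx = 225*π/2 + π/2 + 0 = 113*π.
||u||_{H^1}^2 = (5*π) + (113*π) = 118*π.


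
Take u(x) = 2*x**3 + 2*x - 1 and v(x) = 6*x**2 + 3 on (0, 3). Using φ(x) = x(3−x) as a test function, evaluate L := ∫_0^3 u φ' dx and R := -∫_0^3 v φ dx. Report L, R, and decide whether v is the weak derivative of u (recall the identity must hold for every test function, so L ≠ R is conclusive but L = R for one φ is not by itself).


LHS = -819/10, RHS = -432/5. No, v is not the weak derivative of u.

u(x) = 2*x**3 + 2*x - 1, classical derivative u'(x) = 6*x**2 + 2.
φ(x) = x(3−x), so φ'(x) = 3 - 2*x.
Note φ(0) = φ(3) = 0, so the boundary term u·φ vanishes.
LHS = ∫_0^3 u(x) φ'(x) dx = ∫_0^3 (-4*x^4 + 6*x^3 - 4*x^2 + 8*x - 3) dx. Term by term:
  ∫_0^3 -4*x^4 dx = -972/5;  ∫_0^3 6*x^3 dx = 243/2;  ∫_0^3 -4*x^2 dx = -36;
  ∫_0^3 8*x dx = 36;  ∫_0^3 -3 dx = -9.
Sum: -972/5 + 243/2 − 36 + 36 − 9 = -819/10.
So LHS = -819/10.
∫_0^3 v(x) φ(x) dx = ∫_0^3 (-6*x^4 + 18*x^3 - 3*x^2 + 9*x) dx. Term by term:
  ∫_0^3 -6*x^4 dx = -1458/5;  ∫_0^3 18*x^3 dx = 729/2;  ∫_0^3 -3*x^2 dx = -27;
  ∫_0^3 9*x dx = 81/2.
Sum: -1458/5 + 729/2 − 27 + 81/2 = 432/5.
So RHS = -∫_0^3 v(x) φ(x) dx = -432/5.
LHS − RHS = 9/2 ≠ 0, so the identity fails.
(For a valid weak derivative the identity must hold for EVERY test function, in particular this one. The failure shows v is NOT the weak derivative of u.)
Correct weak derivative would be u'(x) = 6*x**2 + 2.


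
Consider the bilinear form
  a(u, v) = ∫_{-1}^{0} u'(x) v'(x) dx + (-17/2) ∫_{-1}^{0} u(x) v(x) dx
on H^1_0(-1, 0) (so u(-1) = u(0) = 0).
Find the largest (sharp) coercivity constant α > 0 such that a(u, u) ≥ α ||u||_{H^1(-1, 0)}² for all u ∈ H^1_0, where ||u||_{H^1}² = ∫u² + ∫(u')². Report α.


α = (-17/2 + π^2)/(1 + π^2)

Coercivity of a(·,·) on H^1_0(-1, 0) means a(u, u) ≥ α ||u||_{H^1}² for every u ∈ H^1_0.
The interval has length L = 1, and Poincaré/coercivity depend only on L. Here a(u, u) = ∫(u')² + (-17/2)·∫u².
Here c = -17/2 < 0 with |c| < (π/L)² = π^2, so coercivity still holds. The condition a(u,u) ≥ α||u||_{H^1}² reads (1−α)∫(u')² ≥ (α−c)∫u². Any admissible α is ≤ 1 (rapidly oscillating u have ∫u²/∫(u')² → 0), and α = 1 would force 0 ≥ (1−c)∫u², impossible since c < 1; so 1−α > 0. By the sharp Poincaré inequality on H^1_0 of an interval of length L, ∫(u')² ≥ (π/L)²∫u² with equality for the first sine mode sin(π(x−x₀)/L) (x₀ the left endpoint), so the inequality holds for all u iff (1−α)(π/L)² ≥ α − c, i.e. α ≤ ((π/L)² + c)/((π/L)² + 1) = (1 + c(L/π)²)/(1 + (L/π)²). (Direct route, valid since c ≤ 0: Poincaré gives c∫u² ≥ c(L/π)²∫(u')², so a(u,u) ≥ (1 + c(L/π)²)∫(u')², while ||u||_{H^1}² ≤ (1 + (L/π)²)∫(u')²; dividing yields the same α.) With (π/L)² = π^2 and c = -17/2, the largest admissible constant is α = ((π/L)² + c)/((π/L)² + 1).
Simplifying, α = (-17/2 + π^2)/(1 + π^2).


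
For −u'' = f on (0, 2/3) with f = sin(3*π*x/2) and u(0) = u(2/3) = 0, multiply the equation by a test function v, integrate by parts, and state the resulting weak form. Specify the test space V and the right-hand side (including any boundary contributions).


V = H^1_0(0, 2/3) (so v(0) = v(2/3) = 0); weak form: ∫_0^2/3 u'v' dx = ∫_0^2/3 (sin(3*π*x/2)) v dx for all v ∈ V.

Multiply both sides by a test function v and integrate from 0 to 2/3:
  ∫_0^2/3 −u''(x) v(x) dx = ∫_0^2/3 f(x) v(x) dx.
Integrate the LHS by parts once:
  ∫_0^2/3 −u'' v dx = −[u'(x) v(x)]_0^2/3 + ∫_0^2/3 u'(x) v'(x) dx.
Thus ∫_0^2/3 u'(x) v'(x) dx = ∫_0^2/3 f(x) v(x) dx + [u'(x) v(x)]_0^2/3.
Choose V so that boundary terms are either known or forced to vanish.
u is Dirichlet: u(0) = u(2/3) = 0. Let V = H^1_0(0, 2/3); then v(0) = v(2/3) = 0, and [u' v]_0^2/3 = 0.
Weak formulation: find u (satisfying any essential BC) such that ∫_0^2/3 u'(x) v'(x) dx = ∫_0^2/3 f v dx for all v ∈ V.
Substituting f(x) = sin(3*π*x/2), the right-hand side is ∫_0^2/3 (sin(3*π*x/2)) v dx.


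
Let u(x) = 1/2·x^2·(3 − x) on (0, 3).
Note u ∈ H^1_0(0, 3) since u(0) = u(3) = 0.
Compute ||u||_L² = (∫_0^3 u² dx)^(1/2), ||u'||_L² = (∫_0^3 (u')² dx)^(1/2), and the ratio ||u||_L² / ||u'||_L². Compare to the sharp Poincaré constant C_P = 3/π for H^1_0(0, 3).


||u||_L² / ||u'||_L² = 3*sqrt(14)/14 < C_P = 3/π.

u(x) = 1/2·x^2·(3 − x), so u'(x) = 3*x*(2 - x)/2.
u(x) = 1/2·x^2·(3 − x) vanishes at x = 0 and x = 3, so u ∈ H^1_0(0, 3). Differentiate via the product rule and integrate the resulting polynomials term by term.
  ∫_0^3 u² dx = ∫_0^3 (x^6/4 - 3*x^5/2 + 9*x^4/4) dx. Term by term:
    ∫_0^3 x^6/4 dx = 2187/28;  ∫_0^3 -3*x^5/2 dx = -729/4;  ∫_0^3 9*x^4/4 dx = 2187/20.
  Sum: 2187/28 − 729/4 + 2187/20 = 729/140.
  ∫_0^3 (u')² dx = ∫_0^3 (9*x^4/4 - 9*x^3 + 9*x^2) dx. Term by term:
    ∫_0^3 9*x^4/4 dx = 2187/20;  ∫_0^3 -9*x^3 dx = -729/4;  ∫_0^3 9*x^2 dx = 81.
  Sum: 2187/20 − 729/4 + 81 = 81/10.
∫_0^3 u² dx = 729/140, so ||u||_L² = 27*sqrt(35)/70.
∫_0^3 (u')² dx = 81/10, so ||u'||_L² = 9*sqrt(10)/10.
Ratio ||u||_L² / ||u'||_L² = 3*sqrt(14)/14.
Sharp Poincaré constant on H^1_0(0, 3) is C_P = L/π = 3/π, achieved by sin(π/3·x).
A polynomial bump cannot attain the sharp Poincaré constant (only the first sine eigenfunction does), so the ratio is strictly less than C_P, consistent with ||u||_L² ≤ C_P ||u'||_L².


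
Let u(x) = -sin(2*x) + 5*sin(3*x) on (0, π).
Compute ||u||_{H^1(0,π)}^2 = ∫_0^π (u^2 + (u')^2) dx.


||u||_{H^1(0,π)}^2 = 255*π/2

u'(x) = -2*cos(2*x) + 15*cos(3*x).
Expand u² and (u')² and integrate term by term on (0, π), using: for integers n ≥ 1, ∫_0^π sin²(nx) dx = ∫_0^π cos²(nx) dx = π/2; for n ≠ n', ∫_0^π sin(nx)sin(n'x) dx = ∫_0^π cos(nx)cos(n'x) dx = 0; and by product-to-sum, ∫_0^π sin(nx)cos(n'x) dx = ½∫_0^π [sin((n+n')x) + sin((n−n')x)] dx, which is 0 when n+n' is even and 2n/(n²−n'²) when n+n' is odd (it need not vanish on (0, π)).
  u² squared terms: (-1)²·∫sin(2x)² dx = 1·π/2 = π/2;  (5)²·∫sin(3x)² dx = 25·π/2 = 25*π/2.
  u² cross terms: 2·(-1)·(5)·∫sin(2x)·sin(3x) dx = -10·(0) = 0.
  So ∫_0^π u² dx = π/2 + 25*π/2 + 0 = 13*π.
  (u')² squared terms: (-2)²·∫cos(2x)² dx = 4·π/2 = 2*π;  (15)²·∫cos(3x)² dx = 225·π/2 = 225*π/2.
  (u')² cross terms: 2·(-2)·(15)·∫cos(2x)·cos(3x) dx = -60·(0) = 0.
  So ∫_0^π (u')² dx = 2*π + 225*π/2 + 0 = 229*π/2.
||u||_{H^1}^2 = (13*π) + (229*π/2) = 255*π/2.


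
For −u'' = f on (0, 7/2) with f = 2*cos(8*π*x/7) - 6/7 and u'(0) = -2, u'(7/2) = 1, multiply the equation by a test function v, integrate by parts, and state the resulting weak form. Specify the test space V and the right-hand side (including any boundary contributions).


V = H^1(0, 7/2) (v unrestricted at boundary; u is determined up to an additive constant); weak form: ∫_0^7/2 u'v' dx = ∫_0^7/2 (2*cos(8*π*x/7) - 6/7) v dx + v(7/2) + 2·v(0) for all v ∈ V.

Multiply both sides by a test function v and integrate from 0 to 7/2:
  ∫_0^7/2 −u''(x) v(x) dx = ∫_0^7/2 f(x) v(x) dx.
Integrate the LHS by parts once:
  ∫_0^7/2 −u'' v dx = −[u'(x) v(x)]_0^7/2 + ∫_0^7/2 u'(x) v'(x) dx.
Thus ∫_0^7/2 u'(x) v'(x) dx = ∫_0^7/2 f(x) v(x) dx + [u'(x) v(x)]_0^7/2.
Choose V so that boundary terms are either known or forced to vanish.
u has inhomogeneous Neumann u'(0) = -2, u'(7/2) = 1. [u' v]_0^7/2 = (1)·v(7/2) − (-2)·v(0) = v(7/2) + 2·v(0). Take V = H^1(0, 7/2); boundary term becomes part of RHS.
Weak formulation: find u (satisfying any essential BC) such that ∫_0^7/2 u'(x) v'(x) dx = ∫_0^7/2 f v dx + v(7/2) + 2·v(0) for all v ∈ V (Neumann data are natural BCs: they enter the RHS as boundary terms).
Substituting f(x) = 2*cos(8*π*x/7) - 6/7, the right-hand side is ∫_0^7/2 (2*cos(8*π*x/7) - 6/7) v dx + v(7/2) + 2·v(0).
Compatibility check (pure Neumann): taking v ≡ 1 ∈ V gives 0 = ∫_0^7/2 f dx + (1) − (-2), i.e. ∫_0^7/2 f dx must equal u'(0) − u'(7/2) = -3. Indeed ∫_0^7/2 (2*cos(8*π*x/7) - 6/7) dx = -3, so the data are compatible. The solution is then unique only up to an additive constant (fix it e.g. by requiring ∫_0^7/2 u dx = 0).


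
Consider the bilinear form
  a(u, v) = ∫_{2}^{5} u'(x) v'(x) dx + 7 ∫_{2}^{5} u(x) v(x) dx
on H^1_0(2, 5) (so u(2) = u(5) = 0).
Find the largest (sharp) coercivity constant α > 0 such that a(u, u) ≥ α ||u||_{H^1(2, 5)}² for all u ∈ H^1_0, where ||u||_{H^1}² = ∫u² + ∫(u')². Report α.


α = 1

Coercivity of a(·,·) on H^1_0(2, 5) means a(u, u) ≥ α ||u||_{H^1}² for every u ∈ H^1_0.
The interval has length L = 3, and Poincaré/coercivity depend only on L. Here a(u, u) = ∫(u')² + (7)·∫u².
Here c = 7 ≥ 1, so a(u,u) = ∫(u')² + c∫u² ≥ ∫(u')² + ∫u² = ||u||_{H^1}², i.e. α = 1 works. No larger α is possible: a(u,u) ≥ α||u||_{H^1}² means (1−α)∫(u')² ≥ (α−c)∫u², and for the modes u_n = sin(nπ(x−x₀)/L) (x₀ the left endpoint) one has ∫u_n²/∫(u_n')² = (L/(nπ))² → 0, so a(u_n,u_n)/||u_n||_{H^1}² → 1. Hence the optimal constant is α = 1.
Therefore α = 1.


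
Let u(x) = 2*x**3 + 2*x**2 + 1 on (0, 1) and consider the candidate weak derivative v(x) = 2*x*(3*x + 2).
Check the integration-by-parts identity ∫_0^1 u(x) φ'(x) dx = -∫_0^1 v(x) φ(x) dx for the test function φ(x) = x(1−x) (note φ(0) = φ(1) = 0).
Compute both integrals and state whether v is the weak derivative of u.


LHS = -19/30, RHS = -19/30. Yes, v = u' weakly.

u(x) = 2*x**3 + 2*x**2 + 1, classical derivative u'(x) = 6*x**2 + 4*x.
φ(x) = x(1−x), so φ'(x) = 1 - 2*x.
Note φ(0) = φ(1) = 0, so the boundary term u·φ vanishes.
LHS = ∫_0^1 u(x) φ'(x) dx = ∫_0^1 (-4*x^4 - 2*x^3 + 2*x^2 - 2*x + 1) dx. Term by term:
  ∫_0^1 -4*x^4 dx = -4/5;  ∫_0^1 -2*x^3 dx = -1/2;  ∫_0^1 2*x^2 dx = 2/3;
  ∫_0^1 -2*x dx = -1;  ∫_0^1 1 dx = 1.
Sum: -4/5 − 1/2 + 2/3 − 1 + 1 = -19/30.
So LHS = -19/30.
∫_0^1 v(x) φ(x) dx = ∫_0^1 (-6*x^4 + 2*x^3 + 4*x^2) dx. Term by term:
  ∫_0^1 -6*x^4 dx = -6/5;  ∫_0^1 2*x^3 dx = 1/2;  ∫_0^1 4*x^2 dx = 4/3.
Sum: -6/5 + 1/2 + 4/3 = 19/30.
So RHS = -∫_0^1 v(x) φ(x) dx = -19/30.
LHS = RHS, so the identity holds for this test φ.
Moreover u is smooth here and v(x) = u'(x) = 6*x**2 + 4*x pointwise, so the identity holds for every test function. Hence v is the weak derivative of u.


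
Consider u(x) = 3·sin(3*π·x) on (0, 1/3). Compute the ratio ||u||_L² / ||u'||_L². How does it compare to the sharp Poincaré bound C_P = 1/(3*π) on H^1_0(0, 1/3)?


||u||_L² / ||u'||_L² = 1/(3*π) = C_P.

u(x) = 3·sin(3*π·x), so u'(x) = 9*π*cos(3*π*x).
Writing u(x) = A·sin(kπx/L) with A = 3 and k = 1, use ∫_0^L sin²(kπx/L) dx = L/2 and ∫_0^L cos²(kπx/L) dx = L/2.
u² = 9·sin²(3*π·x) and (u')² = 81*π^2·cos²(3*π·x), and each of sin², cos² integrates to L/2 = 1/6 over (0, 1/3).
∫_0^1/3 u² dx = 3/2, so ||u||_L² = sqrt(6)/2.
∫_0^1/3 (u')² dx = 27*π^2/2, so ||u'||_L² = 3*sqrt(6)*π/2.
Ratio ||u||_L² / ||u'||_L² = 1/(3*π).
Sharp Poincaré constant on H^1_0(0, 1/3) is C_P = L/π = 1/(3*π), achieved by sin(3*π·x).
This is the k = 1 eigenfunction (up to amplitude), so the ratio equals the sharp Poincaré constant exactly.


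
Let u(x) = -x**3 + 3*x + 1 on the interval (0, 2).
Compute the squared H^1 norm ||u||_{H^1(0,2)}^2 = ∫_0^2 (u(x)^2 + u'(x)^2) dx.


||u||_{H^1}^2 = 1312/35

The H^1 norm (squared) on an interval (0, L) is
  ||u||_{H^1}^2 = ∫_0^L u(x)^2 dx + ∫_0^L u'(x)^2 dx.
Compute u'(x) = 3 - 3*x**2.
Then u(x)^2 = x**6 - 6*x**4 - 2*x**3 + 9*x**2 + 6*x + 1 and u'(x)^2 = 9*x**4 - 18*x**2 + 9.
Integrate each monomial from 0 to 2 using ∫_0^2 c·x^n dx = c·2^(n+1)/(n+1):
  ∫_0^2 u(x)^2 dx = ∫_0^2 (x^6 - 6*x^4 - 2*x^3 + 9*x^2 + 6*x + 1) dx. Term by term:
    ∫_0^2 x^6 dx = 128/7;  ∫_0^2 -6*x^4 dx = -192/5;  ∫_0^2 -2*x^3 dx = -8;
    ∫_0^2 9*x^2 dx = 24;  ∫_0^2 6*x dx = 12;  ∫_0^2 1 dx = 2.
  Sum: 128/7 − 192/5 − 8 + 24 + 12 + 2 = 346/35.
  ∫_0^2 u'(x)^2 dx = ∫_0^2 (9*x^4 - 18*x^2 + 9) dx. Term by term:
    ∫_0^2 9*x^4 dx = 288/5;  ∫_0^2 -18*x^2 dx = -48;  ∫_0^2 9 dx = 18.
  Sum: 288/5 − 48 + 18 = 138/5.
Adding: ||u||_{H^1}^2 = 346/35 + 138/5 = 1312/35.


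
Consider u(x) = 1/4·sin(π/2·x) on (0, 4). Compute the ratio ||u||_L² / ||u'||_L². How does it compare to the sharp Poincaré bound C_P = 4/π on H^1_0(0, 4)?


||u||_L² / ||u'||_L² = 2/π < C_P = 4/π.

u(x) = 1/4·sin(π/2·x), so u'(x) = π*cos(π*x/2)/8.
Writing u(x) = A·sin(kπx/L) with A = 1/4 and k = 2, use ∫_0^L sin²(kπx/L) dx = L/2 and ∫_0^L cos²(kπx/L) dx = L/2.
u² = 1/16·sin²(π/2·x) and (u')² = π^2/64·cos²(π/2·x), and each of sin², cos² integrates to L/2 = 2 over (0, 4).
∫_0^4 u² dx = 1/8, so ||u||_L² = sqrt(2)/4.
∫_0^4 (u')² dx = π^2/32, so ||u'||_L² = sqrt(2)*π/8.
Ratio ||u||_L² / ||u'||_L² = 2/π.
Sharp Poincaré constant on H^1_0(0, 4) is C_P = L/π = 4/π, achieved by sin(π/4·x).
This is the k = 2 harmonic; the ratio L/(kπ) is strictly less than C_P = L/π, consistent with the sharp inequality ||u||_L² ≤ C_P ||u'||_L².


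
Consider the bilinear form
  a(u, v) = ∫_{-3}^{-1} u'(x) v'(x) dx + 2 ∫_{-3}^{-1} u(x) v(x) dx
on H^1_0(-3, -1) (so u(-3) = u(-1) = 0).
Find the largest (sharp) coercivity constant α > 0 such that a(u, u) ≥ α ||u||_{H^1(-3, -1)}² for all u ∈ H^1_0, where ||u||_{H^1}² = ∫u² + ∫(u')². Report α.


α = 1

Coercivity of a(·,·) on H^1_0(-3, -1) means a(u, u) ≥ α ||u||_{H^1}² for every u ∈ H^1_0.
The interval has length L = 2, and Poincaré/coercivity depend only on L. Here a(u, u) = ∫(u')² + (2)·∫u².
Here c = 2 ≥ 1, so a(u,u) = ∫(u')² + c∫u² ≥ ∫(u')² + ∫u² = ||u||_{H^1}², i.e. α = 1 works. No larger α is possible: a(u,u) ≥ α||u||_{H^1}² means (1−α)∫(u')² ≥ (α−c)∫u², and for the modes u_n = sin(nπ(x−x₀)/L) (x₀ the left endpoint) one has ∫u_n²/∫(u_n')² = (L/(nπ))² → 0, so a(u_n,u_n)/||u_n||_{H^1}² → 1. Hence the optimal constant is α = 1.
Therefore α = 1.


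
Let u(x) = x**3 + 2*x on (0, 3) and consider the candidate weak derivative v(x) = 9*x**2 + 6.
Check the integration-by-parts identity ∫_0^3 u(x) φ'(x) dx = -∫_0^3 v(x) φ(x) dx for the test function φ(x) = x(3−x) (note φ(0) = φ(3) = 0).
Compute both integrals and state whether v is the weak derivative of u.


LHS = -909/20, RHS = -2727/20. No, v is not the weak derivative of u.

u(x) = x**3 + 2*x, classical derivative u'(x) = 3*x**2 + 2.
φ(x) = x(3−x), so φ'(x) = 3 - 2*x.
Note φ(0) = φ(3) = 0, so the boundary term u·φ vanishes.
LHS = ∫_0^3 u(x) φ'(x) dx = ∫_0^3 (-2*x^4 + 3*x^3 - 4*x^2 + 6*x) dx. Term by term:
  ∫_0^3 -2*x^4 dx = -486/5;  ∫_0^3 3*x^3 dx = 243/4;  ∫_0^3 -4*x^2 dx = -36;
  ∫_0^3 6*x dx = 27.
Sum: -486/5 + 243/4 − 36 + 27 = -909/20.
So LHS = -909/20.
∫_0^3 v(x) φ(x) dx = ∫_0^3 (-9*x^4 + 27*x^3 - 6*x^2 + 18*x) dx. Term by term:
  ∫_0^3 -9*x^4 dx = -2187/5;  ∫_0^3 27*x^3 dx = 2187/4;  ∫_0^3 -6*x^2 dx = -54;
  ∫_0^3 18*x dx = 81.
Sum: -2187/5 + 2187/4 − 54 + 81 = 2727/20.
So RHS = -∫_0^3 v(x) φ(x) dx = -2727/20.
LHS − RHS = 909/10 ≠ 0, so the identity fails.
(For a valid weak derivative the identity must hold for EVERY test function, in particular this one. The failure shows v is NOT the weak derivative of u.)
Correct weak derivative would be u'(x) = 3*x**2 + 2.
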